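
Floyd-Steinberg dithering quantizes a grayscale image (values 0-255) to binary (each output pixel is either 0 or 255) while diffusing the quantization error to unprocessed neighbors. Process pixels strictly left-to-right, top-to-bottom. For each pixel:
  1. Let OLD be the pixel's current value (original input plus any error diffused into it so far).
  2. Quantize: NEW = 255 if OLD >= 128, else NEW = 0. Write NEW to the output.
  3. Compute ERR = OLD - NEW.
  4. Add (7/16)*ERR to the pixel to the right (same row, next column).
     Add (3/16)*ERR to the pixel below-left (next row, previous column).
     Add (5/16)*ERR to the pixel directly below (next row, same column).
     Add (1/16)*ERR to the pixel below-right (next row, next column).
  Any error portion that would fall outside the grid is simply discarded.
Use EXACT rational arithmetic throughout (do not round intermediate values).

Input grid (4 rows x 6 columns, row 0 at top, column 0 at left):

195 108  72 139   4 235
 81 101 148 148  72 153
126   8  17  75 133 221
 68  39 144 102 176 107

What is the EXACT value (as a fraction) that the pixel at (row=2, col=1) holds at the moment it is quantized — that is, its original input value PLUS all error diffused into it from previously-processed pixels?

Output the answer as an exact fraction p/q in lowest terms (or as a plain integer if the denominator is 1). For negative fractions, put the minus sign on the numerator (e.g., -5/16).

Answer: -22385013/262144

Derivation:
(0,0): OLD=195 → NEW=255, ERR=-60
(0,1): OLD=327/4 → NEW=0, ERR=327/4
(0,2): OLD=6897/64 → NEW=0, ERR=6897/64
(0,3): OLD=190615/1024 → NEW=255, ERR=-70505/1024
(0,4): OLD=-427999/16384 → NEW=0, ERR=-427999/16384
(0,5): OLD=58607847/262144 → NEW=255, ERR=-8238873/262144
(1,0): OLD=4965/64 → NEW=0, ERR=4965/64
(1,1): OLD=90595/512 → NEW=255, ERR=-39965/512
(1,2): OLD=2289279/16384 → NEW=255, ERR=-1888641/16384
(1,3): OLD=5104515/65536 → NEW=0, ERR=5104515/65536
(1,4): OLD=367910489/4194304 → NEW=0, ERR=367910489/4194304
(1,5): OLD=12074352031/67108864 → NEW=255, ERR=-5038408289/67108864
(2,0): OLD=1110897/8192 → NEW=255, ERR=-978063/8192
(2,1): OLD=-22385013/262144 → NEW=0, ERR=-22385013/262144
Target (2,1): original=8, with diffused error = -22385013/262144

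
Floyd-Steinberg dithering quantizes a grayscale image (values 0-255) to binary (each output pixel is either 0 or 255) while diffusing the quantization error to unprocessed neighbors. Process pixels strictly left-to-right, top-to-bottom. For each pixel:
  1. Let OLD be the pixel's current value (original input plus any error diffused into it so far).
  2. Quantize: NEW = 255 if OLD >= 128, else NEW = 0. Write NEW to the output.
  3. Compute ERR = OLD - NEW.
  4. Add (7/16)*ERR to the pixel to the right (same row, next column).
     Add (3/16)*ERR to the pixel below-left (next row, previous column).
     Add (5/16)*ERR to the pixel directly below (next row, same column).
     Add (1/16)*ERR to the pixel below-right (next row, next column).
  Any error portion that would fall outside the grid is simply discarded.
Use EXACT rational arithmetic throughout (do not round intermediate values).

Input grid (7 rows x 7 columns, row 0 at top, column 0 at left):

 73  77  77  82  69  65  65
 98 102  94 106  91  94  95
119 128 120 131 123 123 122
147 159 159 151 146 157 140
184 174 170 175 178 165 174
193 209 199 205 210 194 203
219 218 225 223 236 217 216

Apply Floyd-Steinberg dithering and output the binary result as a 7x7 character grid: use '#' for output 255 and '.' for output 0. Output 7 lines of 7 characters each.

(0,0): OLD=73 → NEW=0, ERR=73
(0,1): OLD=1743/16 → NEW=0, ERR=1743/16
(0,2): OLD=31913/256 → NEW=0, ERR=31913/256
(0,3): OLD=559263/4096 → NEW=255, ERR=-485217/4096
(0,4): OLD=1125465/65536 → NEW=0, ERR=1125465/65536
(0,5): OLD=76035695/1048576 → NEW=0, ERR=76035695/1048576
(0,6): OLD=1622768905/16777216 → NEW=0, ERR=1622768905/16777216
(1,0): OLD=36157/256 → NEW=255, ERR=-29123/256
(1,1): OLD=233899/2048 → NEW=0, ERR=233899/2048
(1,2): OLD=10978567/65536 → NEW=255, ERR=-5733113/65536
(1,3): OLD=10936507/262144 → NEW=0, ERR=10936507/262144
(1,4): OLD=2026877585/16777216 → NEW=0, ERR=2026877585/16777216
(1,5): OLD=25330178657/134217728 → NEW=255, ERR=-8895341983/134217728
(1,6): OLD=216386877839/2147483648 → NEW=0, ERR=216386877839/2147483648
(2,0): OLD=3436169/32768 → NEW=0, ERR=3436169/32768
(2,1): OLD=195093107/1048576 → NEW=255, ERR=-72293773/1048576
(2,2): OLD=1299554841/16777216 → NEW=0, ERR=1299554841/16777216
(2,3): OLD=26187283345/134217728 → NEW=255, ERR=-8038237295/134217728
(2,4): OLD=133930698337/1073741824 → NEW=0, ERR=133930698337/1073741824
(2,5): OLD=6298251201739/34359738368 → NEW=255, ERR=-2463482082101/34359738368
(2,6): OLD=64859577399101/549755813888 → NEW=0, ERR=64859577399101/549755813888
(3,0): OLD=2799156473/16777216 → NEW=255, ERR=-1479033607/16777216
(3,1): OLD=16101241733/134217728 → NEW=0, ERR=16101241733/134217728
(3,2): OLD=236386235487/1073741824 → NEW=255, ERR=-37417929633/1073741824
(3,3): OLD=623917213097/4294967296 → NEW=255, ERR=-471299447383/4294967296
(3,4): OLD=65852256514297/549755813888 → NEW=0, ERR=65852256514297/549755813888
(3,5): OLD=954012541632251/4398046511104 → NEW=255, ERR=-167489318699269/4398046511104
(3,6): OLD=10958256343433189/70368744177664 → NEW=255, ERR=-6985773421871131/70368744177664
(4,0): OLD=384279372151/2147483648 → NEW=255, ERR=-163328958089/2147483648
(4,1): OLD=5709567228555/34359738368 → NEW=255, ERR=-3052166055285/34359738368
(4,2): OLD=58917188379141/549755813888 → NEW=0, ERR=58917188379141/549755813888
(4,3): OLD=914251870393031/4398046511104 → NEW=255, ERR=-207249989938489/4398046511104
(4,4): OLD=6361949102204325/35184372088832 → NEW=255, ERR=-2610065780447835/35184372088832
(4,5): OLD=123305186775038373/1125899906842624 → NEW=0, ERR=123305186775038373/1125899906842624
(4,6): OLD=3395902508738430483/18014398509481984 → NEW=255, ERR=-1197769111179475437/18014398509481984
(5,0): OLD=83880057267409/549755813888 → NEW=255, ERR=-56307675274031/549755813888
(5,1): OLD=667497891083547/4398046511104 → NEW=255, ERR=-454003969247973/4398046511104
(5,2): OLD=6084806308446509/35184372088832 → NEW=255, ERR=-2887208574205651/35184372088832
(5,3): OLD=41422391774655681/281474976710656 → NEW=255, ERR=-30353727286561599/281474976710656
(5,4): OLD=2832368360996700203/18014398509481984 → NEW=255, ERR=-1761303258921205717/18014398509481984
(5,5): OLD=24261162044929495163/144115188075855872 → NEW=255, ERR=-12488210914413752197/144115188075855872
(5,6): OLD=348540953929509501141/2305843009213693952 → NEW=255, ERR=-239449013419982456619/2305843009213693952
(6,0): OLD=11796436056203257/70368744177664 → NEW=255, ERR=-6147593709101063/70368744177664
(6,1): OLD=141562072307836877/1125899906842624 → NEW=0, ERR=141562072307836877/1125899906842624
(6,2): OLD=4101751055349180103/18014398509481984 → NEW=255, ERR=-491920564568725817/18014398509481984
(6,3): OLD=22178288315697008025/144115188075855872 → NEW=255, ERR=-14571084643646239335/144115188075855872
(6,4): OLD=39840435774762384171/288230376151711744 → NEW=255, ERR=-33658310143924110549/288230376151711744
(6,5): OLD=4178170829375233333207/36893488147419103232 → NEW=0, ERR=4178170829375233333207/36893488147419103232
(6,6): OLD=134398187775418537010289/590295810358705651712 → NEW=255, ERR=-16127243866051404176271/590295810358705651712
Row 0: ...#...
Row 1: #.#..#.
Row 2: .#.#.#.
Row 3: #.##.##
Row 4: ##.##.#
Row 5: #######
Row 6: #.###.#

Answer: ...#...
#.#..#.
.#.#.#.
#.##.##
##.##.#
#######
#.###.#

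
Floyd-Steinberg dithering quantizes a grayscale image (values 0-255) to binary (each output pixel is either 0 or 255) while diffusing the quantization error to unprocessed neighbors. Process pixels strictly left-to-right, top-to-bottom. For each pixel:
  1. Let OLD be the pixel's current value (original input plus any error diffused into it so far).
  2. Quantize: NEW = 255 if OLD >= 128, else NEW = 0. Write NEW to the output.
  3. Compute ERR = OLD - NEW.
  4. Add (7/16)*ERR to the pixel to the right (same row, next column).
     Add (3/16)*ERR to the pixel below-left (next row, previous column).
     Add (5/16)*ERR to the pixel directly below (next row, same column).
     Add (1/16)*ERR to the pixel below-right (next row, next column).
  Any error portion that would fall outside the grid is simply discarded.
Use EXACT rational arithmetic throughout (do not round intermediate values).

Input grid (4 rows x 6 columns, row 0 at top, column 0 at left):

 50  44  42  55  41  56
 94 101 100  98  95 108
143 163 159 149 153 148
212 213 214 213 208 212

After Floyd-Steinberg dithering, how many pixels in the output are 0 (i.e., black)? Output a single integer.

Answer: 11

Derivation:
(0,0): OLD=50 → NEW=0, ERR=50
(0,1): OLD=527/8 → NEW=0, ERR=527/8
(0,2): OLD=9065/128 → NEW=0, ERR=9065/128
(0,3): OLD=176095/2048 → NEW=0, ERR=176095/2048
(0,4): OLD=2576153/32768 → NEW=0, ERR=2576153/32768
(0,5): OLD=47393199/524288 → NEW=0, ERR=47393199/524288
(1,0): OLD=15613/128 → NEW=0, ERR=15613/128
(1,1): OLD=195947/1024 → NEW=255, ERR=-65173/1024
(1,2): OLD=3752775/32768 → NEW=0, ERR=3752775/32768
(1,3): OLD=25446587/131072 → NEW=255, ERR=-7976773/131072
(1,4): OLD=966920273/8388608 → NEW=0, ERR=966920273/8388608
(1,5): OLD=25714907623/134217728 → NEW=255, ERR=-8510613017/134217728
(2,0): OLD=2771913/16384 → NEW=255, ERR=-1406007/16384
(2,1): OLD=70602419/524288 → NEW=255, ERR=-63091021/524288
(2,2): OLD=1063283673/8388608 → NEW=0, ERR=1063283673/8388608
(2,3): OLD=14375165521/67108864 → NEW=255, ERR=-2737594799/67108864
(2,4): OLD=333892238195/2147483648 → NEW=255, ERR=-213716092045/2147483648
(2,5): OLD=3155911182677/34359738368 → NEW=0, ERR=3155911182677/34359738368
(3,0): OLD=1364150713/8388608 → NEW=255, ERR=-774944327/8388608
(3,1): OLD=10293229765/67108864 → NEW=255, ERR=-6819530555/67108864
(3,2): OLD=104143474143/536870912 → NEW=255, ERR=-32758608417/536870912
(3,3): OLD=5594420413021/34359738368 → NEW=255, ERR=-3167312870819/34359738368
(3,4): OLD=41573408420157/274877906944 → NEW=255, ERR=-28520457850563/274877906944
(3,5): OLD=831623442925427/4398046511104 → NEW=255, ERR=-289878417406093/4398046511104
Output grid:
  Row 0: ......  (6 black, running=6)
  Row 1: .#.#.#  (3 black, running=9)
  Row 2: ##.##.  (2 black, running=11)
  Row 3: ######  (0 black, running=11)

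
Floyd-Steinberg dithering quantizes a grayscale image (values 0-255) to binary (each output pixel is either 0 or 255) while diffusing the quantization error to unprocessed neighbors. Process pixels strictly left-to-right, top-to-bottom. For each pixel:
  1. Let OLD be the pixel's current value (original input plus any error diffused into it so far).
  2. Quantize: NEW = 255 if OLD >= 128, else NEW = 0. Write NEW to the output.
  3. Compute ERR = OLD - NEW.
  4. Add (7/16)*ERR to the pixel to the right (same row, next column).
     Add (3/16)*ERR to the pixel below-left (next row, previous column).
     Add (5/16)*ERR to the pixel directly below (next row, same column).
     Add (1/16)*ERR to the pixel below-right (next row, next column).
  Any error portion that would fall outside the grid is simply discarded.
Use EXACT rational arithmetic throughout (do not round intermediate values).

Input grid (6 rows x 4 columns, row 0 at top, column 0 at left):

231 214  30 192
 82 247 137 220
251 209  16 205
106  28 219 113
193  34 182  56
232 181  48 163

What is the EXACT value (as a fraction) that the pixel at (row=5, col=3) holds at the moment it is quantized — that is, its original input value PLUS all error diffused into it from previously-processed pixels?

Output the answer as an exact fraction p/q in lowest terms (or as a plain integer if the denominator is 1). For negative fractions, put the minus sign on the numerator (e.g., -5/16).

(0,0): OLD=231 → NEW=255, ERR=-24
(0,1): OLD=407/2 → NEW=255, ERR=-103/2
(0,2): OLD=239/32 → NEW=0, ERR=239/32
(0,3): OLD=99977/512 → NEW=255, ERR=-30583/512
(1,0): OLD=2075/32 → NEW=0, ERR=2075/32
(1,1): OLD=66349/256 → NEW=255, ERR=1069/256
(1,2): OLD=1038273/8192 → NEW=0, ERR=1038273/8192
(1,3): OLD=33718295/131072 → NEW=255, ERR=294935/131072
(2,0): OLD=1114303/4096 → NEW=255, ERR=69823/4096
(2,1): OLD=32188629/131072 → NEW=255, ERR=-1234731/131072
(2,2): OLD=13675661/262144 → NEW=0, ERR=13675661/262144
(2,3): OLD=991736033/4194304 → NEW=255, ERR=-77811487/4194304
(3,0): OLD=229765599/2097152 → NEW=0, ERR=229765599/2097152
(3,1): OLD=2813070049/33554432 → NEW=0, ERR=2813070049/33554432
(3,2): OLD=143835076287/536870912 → NEW=255, ERR=6932993727/536870912
(3,3): OLD=997401967033/8589934592 → NEW=0, ERR=997401967033/8589934592
(4,0): OLD=130436544083/536870912 → NEW=255, ERR=-6465538477/536870912
(4,1): OLD=275731792617/4294967296 → NEW=0, ERR=275731792617/4294967296
(4,2): OLD=33141125960345/137438953472 → NEW=255, ERR=-1905807175015/137438953472
(4,3): OLD=191371655842559/2199023255552 → NEW=0, ERR=191371655842559/2199023255552
(5,0): OLD=16511492441523/68719476736 → NEW=255, ERR=-1011974126157/68719476736
(5,1): OLD=420600058932277/2199023255552 → NEW=255, ERR=-140150871233483/2199023255552
(5,2): OLD=19853419265249/549755813888 → NEW=0, ERR=19853419265249/549755813888
(5,3): OLD=7217313754319143/35184372088832 → NEW=255, ERR=-1754701128333017/35184372088832
Target (5,3): original=163, with diffused error = 7217313754319143/35184372088832

Answer: 7217313754319143/35184372088832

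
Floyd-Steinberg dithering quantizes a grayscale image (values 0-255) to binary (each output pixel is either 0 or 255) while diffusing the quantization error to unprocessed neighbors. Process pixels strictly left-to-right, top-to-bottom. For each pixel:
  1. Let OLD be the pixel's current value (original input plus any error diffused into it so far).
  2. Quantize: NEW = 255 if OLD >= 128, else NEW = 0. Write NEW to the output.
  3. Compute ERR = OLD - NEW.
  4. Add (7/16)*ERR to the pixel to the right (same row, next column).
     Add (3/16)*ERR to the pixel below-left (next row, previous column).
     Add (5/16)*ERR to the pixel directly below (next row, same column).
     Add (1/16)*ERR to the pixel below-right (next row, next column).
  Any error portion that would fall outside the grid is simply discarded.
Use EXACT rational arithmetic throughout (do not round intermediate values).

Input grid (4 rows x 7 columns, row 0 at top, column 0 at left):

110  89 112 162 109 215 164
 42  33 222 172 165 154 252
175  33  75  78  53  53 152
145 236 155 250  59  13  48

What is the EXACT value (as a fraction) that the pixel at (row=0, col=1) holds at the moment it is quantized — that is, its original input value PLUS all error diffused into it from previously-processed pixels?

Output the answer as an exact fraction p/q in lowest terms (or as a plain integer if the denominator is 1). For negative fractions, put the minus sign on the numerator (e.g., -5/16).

(0,0): OLD=110 → NEW=0, ERR=110
(0,1): OLD=1097/8 → NEW=255, ERR=-943/8
Target (0,1): original=89, with diffused error = 1097/8

Answer: 1097/8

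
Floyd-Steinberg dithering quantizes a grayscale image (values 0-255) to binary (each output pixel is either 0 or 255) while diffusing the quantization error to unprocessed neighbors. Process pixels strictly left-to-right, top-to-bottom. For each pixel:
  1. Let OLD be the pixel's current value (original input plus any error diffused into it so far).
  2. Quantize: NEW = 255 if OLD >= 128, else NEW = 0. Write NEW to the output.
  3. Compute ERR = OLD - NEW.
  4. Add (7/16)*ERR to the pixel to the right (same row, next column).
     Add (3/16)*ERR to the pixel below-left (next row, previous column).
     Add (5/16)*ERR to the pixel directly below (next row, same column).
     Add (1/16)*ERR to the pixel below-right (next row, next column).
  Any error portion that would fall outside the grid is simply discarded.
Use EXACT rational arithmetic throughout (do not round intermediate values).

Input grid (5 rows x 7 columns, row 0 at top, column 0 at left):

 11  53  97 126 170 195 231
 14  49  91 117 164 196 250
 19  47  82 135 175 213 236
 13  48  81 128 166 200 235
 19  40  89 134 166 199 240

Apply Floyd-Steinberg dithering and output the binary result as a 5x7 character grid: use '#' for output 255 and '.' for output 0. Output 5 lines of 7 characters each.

(0,0): OLD=11 → NEW=0, ERR=11
(0,1): OLD=925/16 → NEW=0, ERR=925/16
(0,2): OLD=31307/256 → NEW=0, ERR=31307/256
(0,3): OLD=735245/4096 → NEW=255, ERR=-309235/4096
(0,4): OLD=8976475/65536 → NEW=255, ERR=-7735205/65536
(0,5): OLD=150325885/1048576 → NEW=255, ERR=-117060995/1048576
(0,6): OLD=3056109931/16777216 → NEW=255, ERR=-1222080149/16777216
(1,0): OLD=7239/256 → NEW=0, ERR=7239/256
(1,1): OLD=211057/2048 → NEW=0, ERR=211057/2048
(1,2): OLD=10732229/65536 → NEW=255, ERR=-5979451/65536
(1,3): OLD=10224353/262144 → NEW=0, ERR=10224353/262144
(1,4): OLD=1988581763/16777216 → NEW=0, ERR=1988581763/16777216
(1,5): OLD=25761044595/134217728 → NEW=255, ERR=-8464476045/134217728
(1,6): OLD=413752566365/2147483648 → NEW=255, ERR=-133855763875/2147483648
(2,0): OLD=1545323/32768 → NEW=0, ERR=1545323/32768
(2,1): OLD=88601545/1048576 → NEW=0, ERR=88601545/1048576
(2,2): OLD=1748339867/16777216 → NEW=0, ERR=1748339867/16777216
(2,3): OLD=28091982211/134217728 → NEW=255, ERR=-6133538429/134217728
(2,4): OLD=196129790259/1073741824 → NEW=255, ERR=-77674374861/1073741824
(2,5): OLD=5406996114769/34359738368 → NEW=255, ERR=-3354737169071/34359738368
(2,6): OLD=93383844916551/549755813888 → NEW=255, ERR=-46803887624889/549755813888
(3,0): OLD=731160123/16777216 → NEW=0, ERR=731160123/16777216
(3,1): OLD=15563685663/134217728 → NEW=0, ERR=15563685663/134217728
(3,2): OLD=172882976141/1073741824 → NEW=255, ERR=-100921188979/1073741824
(3,3): OLD=281526005611/4294967296 → NEW=0, ERR=281526005611/4294967296
(3,4): OLD=82962624096827/549755813888 → NEW=255, ERR=-57225108444613/549755813888
(3,5): OLD=455041464500065/4398046511104 → NEW=0, ERR=455041464500065/4398046511104
(3,6): OLD=17420383270614847/70368744177664 → NEW=255, ERR=-523646494689473/70368744177664
(4,0): OLD=116739651221/2147483648 → NEW=0, ERR=116739651221/2147483648
(4,1): OLD=2924723308177/34359738368 → NEW=0, ERR=2924723308177/34359738368
(4,2): OLD=63994868021023/549755813888 → NEW=0, ERR=63994868021023/549755813888
(4,3): OLD=791735105311493/4398046511104 → NEW=255, ERR=-329766755020027/4398046511104
(4,4): OLD=4368623466906687/35184372088832 → NEW=0, ERR=4368623466906687/35184372088832
(4,5): OLD=312722373793402111/1125899906842624 → NEW=255, ERR=25617897548532991/1125899906842624
(4,6): OLD=4577379820452265897/18014398509481984 → NEW=255, ERR=-16291799465640023/18014398509481984
Row 0: ...####
Row 1: ..#..##
Row 2: ...####
Row 3: ..#.#.#
Row 4: ...#.##

Answer: ...####
..#..##
...####
..#.#.#
...#.##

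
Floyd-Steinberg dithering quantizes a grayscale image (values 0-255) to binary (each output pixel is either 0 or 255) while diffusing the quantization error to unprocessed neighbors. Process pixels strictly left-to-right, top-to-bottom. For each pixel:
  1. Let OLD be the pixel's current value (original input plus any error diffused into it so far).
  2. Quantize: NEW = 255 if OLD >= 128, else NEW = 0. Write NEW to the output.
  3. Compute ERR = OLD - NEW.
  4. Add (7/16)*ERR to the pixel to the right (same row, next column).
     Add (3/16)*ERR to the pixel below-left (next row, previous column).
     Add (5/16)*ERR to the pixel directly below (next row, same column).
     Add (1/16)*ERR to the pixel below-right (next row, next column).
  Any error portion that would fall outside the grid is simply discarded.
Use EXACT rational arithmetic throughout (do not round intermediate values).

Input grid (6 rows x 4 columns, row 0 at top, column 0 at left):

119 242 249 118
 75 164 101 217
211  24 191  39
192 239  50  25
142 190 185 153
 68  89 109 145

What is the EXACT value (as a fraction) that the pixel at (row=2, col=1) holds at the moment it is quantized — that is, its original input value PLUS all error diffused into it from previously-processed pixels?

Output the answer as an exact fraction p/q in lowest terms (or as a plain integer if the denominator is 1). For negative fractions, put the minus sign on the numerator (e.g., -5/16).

(0,0): OLD=119 → NEW=0, ERR=119
(0,1): OLD=4705/16 → NEW=255, ERR=625/16
(0,2): OLD=68119/256 → NEW=255, ERR=2839/256
(0,3): OLD=503201/4096 → NEW=0, ERR=503201/4096
(1,0): OLD=30595/256 → NEW=0, ERR=30595/256
(1,1): OLD=487445/2048 → NEW=255, ERR=-34795/2048
(1,2): OLD=8028729/65536 → NEW=0, ERR=8028729/65536
(1,3): OLD=324724959/1048576 → NEW=255, ERR=57338079/1048576
(2,0): OLD=8033463/32768 → NEW=255, ERR=-322377/32768
(2,1): OLD=47003853/1048576 → NEW=0, ERR=47003853/1048576
Target (2,1): original=24, with diffused error = 47003853/1048576

Answer: 47003853/1048576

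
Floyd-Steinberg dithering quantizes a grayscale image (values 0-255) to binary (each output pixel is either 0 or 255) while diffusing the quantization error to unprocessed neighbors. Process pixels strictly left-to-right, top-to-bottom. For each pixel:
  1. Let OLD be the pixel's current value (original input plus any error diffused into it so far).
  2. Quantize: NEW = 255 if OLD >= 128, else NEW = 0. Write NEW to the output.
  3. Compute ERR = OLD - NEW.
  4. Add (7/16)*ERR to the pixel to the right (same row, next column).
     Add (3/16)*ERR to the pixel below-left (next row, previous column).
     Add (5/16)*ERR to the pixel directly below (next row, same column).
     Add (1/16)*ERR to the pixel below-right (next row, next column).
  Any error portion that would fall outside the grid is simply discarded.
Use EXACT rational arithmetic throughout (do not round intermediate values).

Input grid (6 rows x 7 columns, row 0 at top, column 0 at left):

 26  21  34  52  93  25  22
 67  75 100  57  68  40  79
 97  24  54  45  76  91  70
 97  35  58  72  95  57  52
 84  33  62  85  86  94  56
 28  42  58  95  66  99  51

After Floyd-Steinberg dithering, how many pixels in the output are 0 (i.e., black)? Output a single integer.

(0,0): OLD=26 → NEW=0, ERR=26
(0,1): OLD=259/8 → NEW=0, ERR=259/8
(0,2): OLD=6165/128 → NEW=0, ERR=6165/128
(0,3): OLD=149651/2048 → NEW=0, ERR=149651/2048
(0,4): OLD=4094981/32768 → NEW=0, ERR=4094981/32768
(0,5): OLD=41772067/524288 → NEW=0, ERR=41772067/524288
(0,6): OLD=476953845/8388608 → NEW=0, ERR=476953845/8388608
(1,0): OLD=10393/128 → NEW=0, ERR=10393/128
(1,1): OLD=134447/1024 → NEW=255, ERR=-126673/1024
(1,2): OLD=2511835/32768 → NEW=0, ERR=2511835/32768
(1,3): OLD=18325631/131072 → NEW=255, ERR=-15097729/131072
(1,4): OLD=638914269/8388608 → NEW=0, ERR=638914269/8388608
(1,5): OLD=7831025517/67108864 → NEW=0, ERR=7831025517/67108864
(1,6): OLD=164067761091/1073741824 → NEW=255, ERR=-109736404029/1073741824
(2,0): OLD=1624949/16384 → NEW=0, ERR=1624949/16384
(2,1): OLD=25260631/524288 → NEW=0, ERR=25260631/524288
(2,2): OLD=584726725/8388608 → NEW=0, ERR=584726725/8388608
(2,3): OLD=3930692061/67108864 → NEW=0, ERR=3930692061/67108864
(2,4): OLD=75219416557/536870912 → NEW=255, ERR=-61682666003/536870912
(2,5): OLD=1078864627407/17179869184 → NEW=0, ERR=1078864627407/17179869184
(2,6): OLD=20019336087961/274877906944 → NEW=0, ERR=20019336087961/274877906944
(3,0): OLD=1149468709/8388608 → NEW=255, ERR=-989626331/8388608
(3,1): OLD=1188620353/67108864 → NEW=0, ERR=1188620353/67108864
(3,2): OLD=54505937107/536870912 → NEW=0, ERR=54505937107/536870912
(3,3): OLD=252404761301/2147483648 → NEW=0, ERR=252404761301/2147483648
(3,4): OLD=34621692281893/274877906944 → NEW=0, ERR=34621692281893/274877906944
(3,5): OLD=303913075284543/2199023255552 → NEW=255, ERR=-256837854881217/2199023255552
(3,6): OLD=970590480277281/35184372088832 → NEW=0, ERR=970590480277281/35184372088832
(4,0): OLD=54175121035/1073741824 → NEW=0, ERR=54175121035/1073741824
(4,1): OLD=1241614610831/17179869184 → NEW=0, ERR=1241614610831/17179869184
(4,2): OLD=40816683525057/274877906944 → NEW=255, ERR=-29277182745663/274877906944
(4,3): OLD=231102419050651/2199023255552 → NEW=0, ERR=231102419050651/2199023255552
(4,4): OLD=2758194767599201/17592186044416 → NEW=255, ERR=-1727812673726879/17592186044416
(4,5): OLD=15524237851843809/562949953421312 → NEW=0, ERR=15524237851843809/562949953421312
(4,6): OLD=624969570800993143/9007199254740992 → NEW=0, ERR=624969570800993143/9007199254740992
(5,0): OLD=15755434909725/274877906944 → NEW=0, ERR=15755434909725/274877906944
(5,1): OLD=160186224724447/2199023255552 → NEW=0, ERR=160186224724447/2199023255552
(5,2): OLD=1421571885867593/17592186044416 → NEW=0, ERR=1421571885867593/17592186044416
(5,3): OLD=19439022516854221/140737488355328 → NEW=255, ERR=-16449037013754419/140737488355328
(5,4): OLD=-36812980536020817/9007199254740992 → NEW=0, ERR=-36812980536020817/9007199254740992
(5,5): OLD=8120960203679953855/72057594037927936 → NEW=0, ERR=8120960203679953855/72057594037927936
(5,6): OLD=142631603437784606033/1152921504606846976 → NEW=0, ERR=142631603437784606033/1152921504606846976
Output grid:
  Row 0: .......  (7 black, running=7)
  Row 1: .#.#..#  (4 black, running=11)
  Row 2: ....#..  (6 black, running=17)
  Row 3: #....#.  (5 black, running=22)
  Row 4: ..#.#..  (5 black, running=27)
  Row 5: ...#...  (6 black, running=33)

Answer: 33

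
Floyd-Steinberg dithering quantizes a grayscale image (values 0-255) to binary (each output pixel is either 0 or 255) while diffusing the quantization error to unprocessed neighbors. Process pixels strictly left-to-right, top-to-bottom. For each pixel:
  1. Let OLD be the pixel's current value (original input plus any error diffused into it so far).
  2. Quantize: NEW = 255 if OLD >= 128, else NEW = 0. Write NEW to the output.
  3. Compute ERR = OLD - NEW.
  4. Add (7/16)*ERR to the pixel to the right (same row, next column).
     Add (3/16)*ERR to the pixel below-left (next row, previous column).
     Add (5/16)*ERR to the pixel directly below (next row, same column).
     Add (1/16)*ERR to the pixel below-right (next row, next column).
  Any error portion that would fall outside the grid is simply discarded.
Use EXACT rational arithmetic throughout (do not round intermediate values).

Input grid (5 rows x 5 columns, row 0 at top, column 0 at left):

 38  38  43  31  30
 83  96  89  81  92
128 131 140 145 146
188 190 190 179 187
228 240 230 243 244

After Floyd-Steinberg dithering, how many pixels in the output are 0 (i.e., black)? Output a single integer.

(0,0): OLD=38 → NEW=0, ERR=38
(0,1): OLD=437/8 → NEW=0, ERR=437/8
(0,2): OLD=8563/128 → NEW=0, ERR=8563/128
(0,3): OLD=123429/2048 → NEW=0, ERR=123429/2048
(0,4): OLD=1847043/32768 → NEW=0, ERR=1847043/32768
(1,0): OLD=13455/128 → NEW=0, ERR=13455/128
(1,1): OLD=178153/1024 → NEW=255, ERR=-82967/1024
(1,2): OLD=2922013/32768 → NEW=0, ERR=2922013/32768
(1,3): OLD=20132249/131072 → NEW=255, ERR=-13291111/131072
(1,4): OLD=144740523/2097152 → NEW=0, ERR=144740523/2097152
(2,0): OLD=2386451/16384 → NEW=255, ERR=-1791469/16384
(2,1): OLD=42536961/524288 → NEW=0, ERR=42536961/524288
(2,2): OLD=1503952451/8388608 → NEW=255, ERR=-635142589/8388608
(2,3): OLD=13247338521/134217728 → NEW=0, ERR=13247338521/134217728
(2,4): OLD=438970851951/2147483648 → NEW=255, ERR=-108637478289/2147483648
(3,0): OLD=1418034147/8388608 → NEW=255, ERR=-721060893/8388608
(3,1): OLD=10517119527/67108864 → NEW=255, ERR=-6595640793/67108864
(3,2): OLD=315502992477/2147483648 → NEW=255, ERR=-232105337763/2147483648
(3,3): OLD=637116743445/4294967296 → NEW=255, ERR=-458099917035/4294967296
(3,4): OLD=8981382780169/68719476736 → NEW=255, ERR=-8542083787511/68719476736
(4,0): OLD=196183777773/1073741824 → NEW=255, ERR=-77620387347/1073741824
(4,1): OLD=5223441656685/34359738368 → NEW=255, ERR=-3538291627155/34359738368
(4,2): OLD=68736002688259/549755813888 → NEW=0, ERR=68736002688259/549755813888
(4,3): OLD=2060989698944365/8796093022208 → NEW=255, ERR=-182014021718675/8796093022208
(4,4): OLD=26660726752574587/140737488355328 → NEW=255, ERR=-9227332778034053/140737488355328
Output grid:
  Row 0: .....  (5 black, running=5)
  Row 1: .#.#.  (3 black, running=8)
  Row 2: #.#.#  (2 black, running=10)
  Row 3: #####  (0 black, running=10)
  Row 4: ##.##  (1 black, running=11)

Answer: 11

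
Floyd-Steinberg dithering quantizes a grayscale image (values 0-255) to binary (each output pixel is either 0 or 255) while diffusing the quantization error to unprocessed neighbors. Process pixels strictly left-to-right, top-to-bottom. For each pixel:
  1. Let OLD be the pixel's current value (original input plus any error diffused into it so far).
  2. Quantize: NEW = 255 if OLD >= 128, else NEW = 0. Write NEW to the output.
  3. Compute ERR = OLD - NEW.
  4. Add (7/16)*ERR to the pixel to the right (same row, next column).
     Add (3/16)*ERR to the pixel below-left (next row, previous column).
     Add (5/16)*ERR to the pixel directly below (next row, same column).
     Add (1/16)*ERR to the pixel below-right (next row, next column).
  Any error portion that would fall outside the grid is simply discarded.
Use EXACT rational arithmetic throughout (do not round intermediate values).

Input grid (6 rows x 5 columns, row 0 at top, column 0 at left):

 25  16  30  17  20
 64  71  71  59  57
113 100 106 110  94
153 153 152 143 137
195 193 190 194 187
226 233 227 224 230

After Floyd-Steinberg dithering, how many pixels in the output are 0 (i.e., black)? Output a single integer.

Answer: 14

Derivation:
(0,0): OLD=25 → NEW=0, ERR=25
(0,1): OLD=431/16 → NEW=0, ERR=431/16
(0,2): OLD=10697/256 → NEW=0, ERR=10697/256
(0,3): OLD=144511/4096 → NEW=0, ERR=144511/4096
(0,4): OLD=2322297/65536 → NEW=0, ERR=2322297/65536
(1,0): OLD=19677/256 → NEW=0, ERR=19677/256
(1,1): OLD=250763/2048 → NEW=0, ERR=250763/2048
(1,2): OLD=9563367/65536 → NEW=255, ERR=-7148313/65536
(1,3): OLD=8273499/262144 → NEW=0, ERR=8273499/262144
(1,4): OLD=352684465/4194304 → NEW=0, ERR=352684465/4194304
(2,0): OLD=5242153/32768 → NEW=255, ERR=-3113687/32768
(2,1): OLD=84980435/1048576 → NEW=0, ERR=84980435/1048576
(2,2): OLD=2029055545/16777216 → NEW=0, ERR=2029055545/16777216
(2,3): OLD=48781054107/268435456 → NEW=255, ERR=-19669987173/268435456
(2,4): OLD=387368107389/4294967296 → NEW=0, ERR=387368107389/4294967296
(3,0): OLD=2323665433/16777216 → NEW=255, ERR=-1954524647/16777216
(3,1): OLD=19340172965/134217728 → NEW=255, ERR=-14885347675/134217728
(3,2): OLD=569509634983/4294967296 → NEW=255, ERR=-525707025497/4294967296
(3,3): OLD=781859945327/8589934592 → NEW=0, ERR=781859945327/8589934592
(3,4): OLD=27546397727307/137438953472 → NEW=255, ERR=-7500535408053/137438953472
(4,0): OLD=295922282455/2147483648 → NEW=255, ERR=-251686047785/2147483648
(4,1): OLD=5280119326935/68719476736 → NEW=0, ERR=5280119326935/68719476736
(4,2): OLD=214954823204473/1099511627776 → NEW=255, ERR=-65420641878407/1099511627776
(4,3): OLD=3140736116156631/17592186044416 → NEW=255, ERR=-1345271325169449/17592186044416
(4,4): OLD=40019827875582305/281474976710656 → NEW=255, ERR=-31756291185634975/281474976710656
(5,0): OLD=224060218212581/1099511627776 → NEW=255, ERR=-56315246870299/1099511627776
(5,1): OLD=1901028492155247/8796093022208 → NEW=255, ERR=-341975228507793/8796093022208
(5,2): OLD=51189411736124263/281474976710656 → NEW=255, ERR=-20586707325093017/281474976710656
(5,3): OLD=161265275341001737/1125899906842624 → NEW=255, ERR=-125839200903867383/1125899906842624
(5,4): OLD=2541214062330240403/18014398509481984 → NEW=255, ERR=-2052457557587665517/18014398509481984
Output grid:
  Row 0: .....  (5 black, running=5)
  Row 1: ..#..  (4 black, running=9)
  Row 2: #..#.  (3 black, running=12)
  Row 3: ###.#  (1 black, running=13)
  Row 4: #.###  (1 black, running=14)
  Row 5: #####  (0 black, running=14)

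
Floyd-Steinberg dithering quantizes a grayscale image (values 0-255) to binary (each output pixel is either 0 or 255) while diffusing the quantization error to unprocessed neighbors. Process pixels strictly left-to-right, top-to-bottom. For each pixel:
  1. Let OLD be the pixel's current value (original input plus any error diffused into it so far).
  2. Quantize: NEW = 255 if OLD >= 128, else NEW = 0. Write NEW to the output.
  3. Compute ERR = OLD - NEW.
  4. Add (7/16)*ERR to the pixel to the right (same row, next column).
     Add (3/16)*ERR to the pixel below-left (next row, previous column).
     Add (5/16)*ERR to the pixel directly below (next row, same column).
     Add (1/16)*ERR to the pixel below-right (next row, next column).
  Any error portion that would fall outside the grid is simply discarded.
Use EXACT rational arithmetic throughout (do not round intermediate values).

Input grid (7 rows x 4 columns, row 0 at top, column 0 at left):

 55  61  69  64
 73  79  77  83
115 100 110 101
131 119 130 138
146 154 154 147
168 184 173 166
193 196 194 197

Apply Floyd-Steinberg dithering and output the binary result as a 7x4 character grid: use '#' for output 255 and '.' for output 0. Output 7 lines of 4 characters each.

Answer: ....
.#.#
#.#.
.#.#
#.#.
####
#.#.

Derivation:
(0,0): OLD=55 → NEW=0, ERR=55
(0,1): OLD=1361/16 → NEW=0, ERR=1361/16
(0,2): OLD=27191/256 → NEW=0, ERR=27191/256
(0,3): OLD=452481/4096 → NEW=0, ERR=452481/4096
(1,0): OLD=27171/256 → NEW=0, ERR=27171/256
(1,1): OLD=359157/2048 → NEW=255, ERR=-163083/2048
(1,2): OLD=6644249/65536 → NEW=0, ERR=6644249/65536
(1,3): OLD=176700927/1048576 → NEW=255, ERR=-90685953/1048576
(2,0): OLD=4365911/32768 → NEW=255, ERR=-3989929/32768
(2,1): OLD=49793837/1048576 → NEW=0, ERR=49793837/1048576
(2,2): OLD=296254273/2097152 → NEW=255, ERR=-238519487/2097152
(2,3): OLD=1025117661/33554432 → NEW=0, ERR=1025117661/33554432
(3,0): OLD=1708808167/16777216 → NEW=0, ERR=1708808167/16777216
(3,1): OLD=40121672057/268435456 → NEW=255, ERR=-28329369223/268435456
(3,2): OLD=244737738375/4294967296 → NEW=0, ERR=244737738375/4294967296
(3,3): OLD=11364039351857/68719476736 → NEW=255, ERR=-6159427215823/68719476736
(4,0): OLD=678781770907/4294967296 → NEW=255, ERR=-416434889573/4294967296
(4,1): OLD=3286536879185/34359738368 → NEW=0, ERR=3286536879185/34359738368
(4,2): OLD=209184725887537/1099511627776 → NEW=255, ERR=-71190739195343/1099511627776
(4,3): OLD=1657614857919911/17592186044416 → NEW=0, ERR=1657614857919911/17592186044416
(5,0): OLD=85561191787819/549755813888 → NEW=255, ERR=-54626540753621/549755813888
(5,1): OLD=2677857012974733/17592186044416 → NEW=255, ERR=-1808150428351347/17592186044416
(5,2): OLD=1156200321648721/8796093022208 → NEW=255, ERR=-1086803399014319/8796093022208
(5,3): OLD=38658621010242497/281474976710656 → NEW=255, ERR=-33117498050974783/281474976710656
(6,0): OLD=40159972699523207/281474976710656 → NEW=255, ERR=-31616146361694073/281474976710656
(6,1): OLD=384438552993422369/4503599627370496 → NEW=0, ERR=384438552993422369/4503599627370496
(6,2): OLD=11835499996730585111/72057594037927936 → NEW=255, ERR=-6539186482941038569/72057594037927936
(6,3): OLD=130057740076988560801/1152921504606846976 → NEW=0, ERR=130057740076988560801/1152921504606846976
Row 0: ....
Row 1: .#.#
Row 2: #.#.
Row 3: .#.#
Row 4: #.#.
Row 5: ####
Row 6: #.#.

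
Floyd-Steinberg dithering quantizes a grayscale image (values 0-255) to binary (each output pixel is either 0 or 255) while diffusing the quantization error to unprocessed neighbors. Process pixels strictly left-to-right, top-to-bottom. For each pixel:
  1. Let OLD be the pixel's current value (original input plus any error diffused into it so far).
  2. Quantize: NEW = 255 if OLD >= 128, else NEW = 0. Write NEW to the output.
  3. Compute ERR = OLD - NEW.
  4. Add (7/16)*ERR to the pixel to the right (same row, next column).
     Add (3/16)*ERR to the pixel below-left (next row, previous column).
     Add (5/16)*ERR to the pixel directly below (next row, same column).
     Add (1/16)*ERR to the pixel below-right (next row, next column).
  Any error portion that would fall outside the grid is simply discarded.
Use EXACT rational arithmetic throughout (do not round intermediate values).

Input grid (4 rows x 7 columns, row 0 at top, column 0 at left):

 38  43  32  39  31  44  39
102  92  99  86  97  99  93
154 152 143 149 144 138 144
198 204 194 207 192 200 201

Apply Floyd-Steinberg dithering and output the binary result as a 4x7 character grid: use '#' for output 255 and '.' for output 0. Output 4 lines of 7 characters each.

Answer: .......
.#.#.#.
#.#.#.#
#######

Derivation:
(0,0): OLD=38 → NEW=0, ERR=38
(0,1): OLD=477/8 → NEW=0, ERR=477/8
(0,2): OLD=7435/128 → NEW=0, ERR=7435/128
(0,3): OLD=131917/2048 → NEW=0, ERR=131917/2048
(0,4): OLD=1939227/32768 → NEW=0, ERR=1939227/32768
(0,5): OLD=36643261/524288 → NEW=0, ERR=36643261/524288
(0,6): OLD=583658539/8388608 → NEW=0, ERR=583658539/8388608
(1,0): OLD=16007/128 → NEW=0, ERR=16007/128
(1,1): OLD=182897/1024 → NEW=255, ERR=-78223/1024
(1,2): OLD=3261573/32768 → NEW=0, ERR=3261573/32768
(1,3): OLD=21548545/131072 → NEW=255, ERR=-11874815/131072
(1,4): OLD=780038851/8388608 → NEW=0, ERR=780038851/8388608
(1,5): OLD=11963352819/67108864 → NEW=255, ERR=-5149407501/67108864
(1,6): OLD=91848816093/1073741824 → NEW=0, ERR=91848816093/1073741824
(2,0): OLD=2928747/16384 → NEW=255, ERR=-1249173/16384
(2,1): OLD=63570185/524288 → NEW=0, ERR=63570185/524288
(2,2): OLD=1722940123/8388608 → NEW=255, ERR=-416154917/8388608
(2,3): OLD=8230247747/67108864 → NEW=0, ERR=8230247747/67108864
(2,4): OLD=110951991571/536870912 → NEW=255, ERR=-25950090989/536870912
(2,5): OLD=1970959494673/17179869184 → NEW=0, ERR=1970959494673/17179869184
(2,6): OLD=59408792029831/274877906944 → NEW=255, ERR=-10685074240889/274877906944
(3,0): OLD=1651787259/8388608 → NEW=255, ERR=-487307781/8388608
(3,1): OLD=13583417759/67108864 → NEW=255, ERR=-3529342561/67108864
(3,2): OLD=99891023085/536870912 → NEW=255, ERR=-37011059475/536870912
(3,3): OLD=435941191611/2147483648 → NEW=255, ERR=-111667138629/2147483648
(3,4): OLD=50391005719035/274877906944 → NEW=255, ERR=-19702860551685/274877906944
(3,5): OLD=427012184311905/2199023255552 → NEW=255, ERR=-133738745853855/2199023255552
(3,6): OLD=5960767414560831/35184372088832 → NEW=255, ERR=-3011247468091329/35184372088832
Row 0: .......
Row 1: .#.#.#.
Row 2: #.#.#.#
Row 3: #######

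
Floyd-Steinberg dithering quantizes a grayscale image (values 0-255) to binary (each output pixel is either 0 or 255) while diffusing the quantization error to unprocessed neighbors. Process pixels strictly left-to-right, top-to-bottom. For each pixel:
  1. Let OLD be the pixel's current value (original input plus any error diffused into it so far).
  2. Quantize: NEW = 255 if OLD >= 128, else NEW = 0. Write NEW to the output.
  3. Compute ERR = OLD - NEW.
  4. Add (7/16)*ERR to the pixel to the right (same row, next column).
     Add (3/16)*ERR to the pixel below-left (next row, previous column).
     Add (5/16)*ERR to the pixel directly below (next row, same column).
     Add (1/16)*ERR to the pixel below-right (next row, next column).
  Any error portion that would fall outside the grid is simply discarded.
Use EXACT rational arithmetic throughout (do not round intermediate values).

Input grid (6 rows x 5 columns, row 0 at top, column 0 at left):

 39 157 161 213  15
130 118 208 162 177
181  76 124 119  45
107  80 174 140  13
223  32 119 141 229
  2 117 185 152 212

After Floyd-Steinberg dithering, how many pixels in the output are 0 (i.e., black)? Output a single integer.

Answer: 15

Derivation:
(0,0): OLD=39 → NEW=0, ERR=39
(0,1): OLD=2785/16 → NEW=255, ERR=-1295/16
(0,2): OLD=32151/256 → NEW=0, ERR=32151/256
(0,3): OLD=1097505/4096 → NEW=255, ERR=53025/4096
(0,4): OLD=1354215/65536 → NEW=0, ERR=1354215/65536
(1,0): OLD=32515/256 → NEW=0, ERR=32515/256
(1,1): OLD=356885/2048 → NEW=255, ERR=-165355/2048
(1,2): OLD=13716153/65536 → NEW=255, ERR=-2995527/65536
(1,3): OLD=41358981/262144 → NEW=255, ERR=-25487739/262144
(1,4): OLD=594455535/4194304 → NEW=255, ERR=-475091985/4194304
(2,0): OLD=6735543/32768 → NEW=255, ERR=-1620297/32768
(2,1): OLD=29888077/1048576 → NEW=0, ERR=29888077/1048576
(2,2): OLD=1659434535/16777216 → NEW=0, ERR=1659434535/16777216
(2,3): OLD=28935825797/268435456 → NEW=0, ERR=28935825797/268435456
(2,4): OLD=217695428963/4294967296 → NEW=0, ERR=217695428963/4294967296
(3,0): OLD=1625578823/16777216 → NEW=0, ERR=1625578823/16777216
(3,1): OLD=19696822971/134217728 → NEW=255, ERR=-14528697669/134217728
(3,2): OLD=771136130041/4294967296 → NEW=255, ERR=-324080530439/4294967296
(3,3): OLD=1343116327697/8589934592 → NEW=255, ERR=-847316993263/8589934592
(3,4): OLD=-1041611842571/137438953472 → NEW=0, ERR=-1041611842571/137438953472
(4,0): OLD=500325913417/2147483648 → NEW=255, ERR=-47282416823/2147483648
(4,1): OLD=-1343615619639/68719476736 → NEW=0, ERR=-1343615619639/68719476736
(4,2): OLD=67735830887911/1099511627776 → NEW=0, ERR=67735830887911/1099511627776
(4,3): OLD=2304402872775625/17592186044416 → NEW=255, ERR=-2181604568550455/17592186044416
(4,4): OLD=46784600905438975/281474976710656 → NEW=255, ERR=-24991518155778305/281474976710656
(5,0): OLD=-9397010295045/1099511627776 → NEW=0, ERR=-9397010295045/1099511627776
(5,1): OLD=1032008170405297/8796093022208 → NEW=0, ERR=1032008170405297/8796093022208
(5,2): OLD=65051072243899449/281474976710656 → NEW=255, ERR=-6725046817317831/281474976710656
(5,3): OLD=101327317098756119/1125899906842624 → NEW=0, ERR=101327317098756119/1125899906842624
(5,4): OLD=3888890648198678221/18014398509481984 → NEW=255, ERR=-704780971719227699/18014398509481984
Output grid:
  Row 0: .#.#.  (3 black, running=3)
  Row 1: .####  (1 black, running=4)
  Row 2: #....  (4 black, running=8)
  Row 3: .###.  (2 black, running=10)
  Row 4: #..##  (2 black, running=12)
  Row 5: ..#.#  (3 black, running=15)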